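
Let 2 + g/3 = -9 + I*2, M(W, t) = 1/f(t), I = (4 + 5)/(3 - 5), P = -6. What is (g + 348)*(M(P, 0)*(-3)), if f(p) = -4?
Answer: 216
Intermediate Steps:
I = -9/2 (I = 9/(-2) = 9*(-1/2) = -9/2 ≈ -4.5000)
M(W, t) = -1/4 (M(W, t) = 1/(-4) = -1/4)
g = -60 (g = -6 + 3*(-9 - 9/2*2) = -6 + 3*(-9 - 9) = -6 + 3*(-18) = -6 - 54 = -60)
(g + 348)*(M(P, 0)*(-3)) = (-60 + 348)*(-1/4*(-3)) = 288*(3/4) = 216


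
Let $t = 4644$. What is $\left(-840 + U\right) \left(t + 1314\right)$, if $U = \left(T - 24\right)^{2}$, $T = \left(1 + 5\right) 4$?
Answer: $-5004720$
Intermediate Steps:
$T = 24$ ($T = 6 \cdot 4 = 24$)
$U = 0$ ($U = \left(24 - 24\right)^{2} = 0^{2} = 0$)
$\left(-840 + U\right) \left(t + 1314\right) = \left(-840 + 0\right) \left(4644 + 1314\right) = \left(-840\right) 5958 = -5004720$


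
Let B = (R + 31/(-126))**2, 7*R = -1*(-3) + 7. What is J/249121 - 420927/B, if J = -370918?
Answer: -1664793459781810/5530735321 ≈ -3.0101e+5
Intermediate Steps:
R = 10/7 (R = (-1*(-3) + 7)/7 = (3 + 7)/7 = (1/7)*10 = 10/7 ≈ 1.4286)
B = 22201/15876 (B = (10/7 + 31/(-126))**2 = (10/7 + 31*(-1/126))**2 = (10/7 - 31/126)**2 = (149/126)**2 = 22201/15876 ≈ 1.3984)
J/249121 - 420927/B = -370918/249121 - 420927/22201/15876 = -370918*1/249121 - 420927*15876/22201 = -370918/249121 - 6682637052/22201 = -1664793459781810/5530735321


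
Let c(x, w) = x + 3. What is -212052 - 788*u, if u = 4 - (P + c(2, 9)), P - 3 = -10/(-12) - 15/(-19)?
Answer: -11834410/57 ≈ -2.0762e+5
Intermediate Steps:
P = 527/114 (P = 3 + (-10/(-12) - 15/(-19)) = 3 + (-10*(-1/12) - 15*(-1/19)) = 3 + (⅚ + 15/19) = 3 + 185/114 = 527/114 ≈ 4.6228)
c(x, w) = 3 + x
u = -641/114 (u = 4 - (527/114 + (3 + 2)) = 4 - (527/114 + 5) = 4 - 1*1097/114 = 4 - 1097/114 = -641/114 ≈ -5.6228)
-212052 - 788*u = -212052 - 788*(-641)/114 = -212052 - 1*(-252554/57) = -212052 + 252554/57 = -11834410/57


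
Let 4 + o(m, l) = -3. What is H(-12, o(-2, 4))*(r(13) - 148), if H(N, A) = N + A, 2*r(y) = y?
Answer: 5377/2 ≈ 2688.5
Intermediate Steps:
r(y) = y/2
o(m, l) = -7 (o(m, l) = -4 - 3 = -7)
H(N, A) = A + N
H(-12, o(-2, 4))*(r(13) - 148) = (-7 - 12)*((½)*13 - 148) = -19*(13/2 - 148) = -19*(-283/2) = 5377/2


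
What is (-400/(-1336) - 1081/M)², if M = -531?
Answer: 42880883929/7863610329 ≈ 5.4531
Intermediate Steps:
(-400/(-1336) - 1081/M)² = (-400/(-1336) - 1081/(-531))² = (-400*(-1/1336) - 1081*(-1/531))² = (50/167 + 1081/531)² = (207077/88677)² = 42880883929/7863610329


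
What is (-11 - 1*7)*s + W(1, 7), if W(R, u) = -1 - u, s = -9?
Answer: 154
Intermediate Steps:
(-11 - 1*7)*s + W(1, 7) = (-11 - 1*7)*(-9) + (-1 - 1*7) = (-11 - 7)*(-9) + (-1 - 7) = -18*(-9) - 8 = 162 - 8 = 154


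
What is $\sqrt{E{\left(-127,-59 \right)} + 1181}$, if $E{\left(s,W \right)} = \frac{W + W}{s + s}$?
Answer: $\frac{\sqrt{19055842}}{127} \approx 34.372$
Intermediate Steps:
$E{\left(s,W \right)} = \frac{W}{s}$ ($E{\left(s,W \right)} = \frac{2 W}{2 s} = 2 W \frac{1}{2 s} = \frac{W}{s}$)
$\sqrt{E{\left(-127,-59 \right)} + 1181} = \sqrt{- \frac{59}{-127} + 1181} = \sqrt{\left(-59\right) \left(- \frac{1}{127}\right) + 1181} = \sqrt{\frac{59}{127} + 1181} = \sqrt{\frac{150046}{127}} = \frac{\sqrt{19055842}}{127}$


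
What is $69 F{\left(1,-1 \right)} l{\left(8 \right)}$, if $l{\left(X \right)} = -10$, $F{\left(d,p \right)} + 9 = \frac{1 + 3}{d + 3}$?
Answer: $5520$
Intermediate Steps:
$F{\left(d,p \right)} = -9 + \frac{4}{3 + d}$ ($F{\left(d,p \right)} = -9 + \frac{1 + 3}{d + 3} = -9 + \frac{4}{3 + d}$)
$69 F{\left(1,-1 \right)} l{\left(8 \right)} = 69 \frac{-23 - 9}{3 + 1} \left(-10\right) = 69 \frac{-23 - 9}{4} \left(-10\right) = 69 \cdot \frac{1}{4} \left(-32\right) \left(-10\right) = 69 \left(-8\right) \left(-10\right) = \left(-552\right) \left(-10\right) = 5520$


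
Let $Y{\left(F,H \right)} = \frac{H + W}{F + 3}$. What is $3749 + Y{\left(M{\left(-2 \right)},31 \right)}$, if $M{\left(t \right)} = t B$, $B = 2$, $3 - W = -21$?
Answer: $3694$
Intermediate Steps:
$W = 24$ ($W = 3 - -21 = 3 + 21 = 24$)
$M{\left(t \right)} = 2 t$ ($M{\left(t \right)} = t 2 = 2 t$)
$Y{\left(F,H \right)} = \frac{24 + H}{3 + F}$ ($Y{\left(F,H \right)} = \frac{H + 24}{F + 3} = \frac{24 + H}{3 + F}$)
$3749 + Y{\left(M{\left(-2 \right)},31 \right)} = 3749 + \frac{24 + 31}{3 + 2 \left(-2\right)} = 3749 + \frac{1}{3 - 4} \cdot 55 = 3749 + \frac{1}{-1} \cdot 55 = 3749 - 55 = 3694$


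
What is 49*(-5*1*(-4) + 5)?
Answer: 1225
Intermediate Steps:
49*(-5*1*(-4) + 5) = 49*(-5*(-4) + 5) = 49*(20 + 5) = 49*25 = 1225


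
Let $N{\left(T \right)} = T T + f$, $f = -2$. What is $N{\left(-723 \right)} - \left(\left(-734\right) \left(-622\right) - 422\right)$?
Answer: $66601$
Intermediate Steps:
$N{\left(T \right)} = -2 + T^{2}$ ($N{\left(T \right)} = T T - 2 = T^{2} - 2 = -2 + T^{2}$)
$N{\left(-723 \right)} - \left(\left(-734\right) \left(-622\right) - 422\right) = \left(-2 + \left(-723\right)^{2}\right) - \left(\left(-734\right) \left(-622\right) - 422\right) = \left(-2 + 522729\right) - \left(456548 - 422\right) = 522727 - 456126 = 66601$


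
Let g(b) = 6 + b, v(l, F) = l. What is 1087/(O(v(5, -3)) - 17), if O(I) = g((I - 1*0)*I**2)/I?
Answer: 5435/46 ≈ 118.15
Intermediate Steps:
O(I) = (6 + I**3)/I (O(I) = (6 + (I - 1*0)*I**2)/I = (6 + (I + 0)*I**2)/I = (6 + I*I**2)/I = (6 + I**3)/I)
1087/(O(v(5, -3)) - 17) = 1087/((6 + 5**3)/5 - 17) = 1087/((6 + 125)/5 - 17) = 1087/((1/5)*131 - 17) = 1087/(131/5 - 17) = 1087/(46/5) = (5/46)*1087 = 5435/46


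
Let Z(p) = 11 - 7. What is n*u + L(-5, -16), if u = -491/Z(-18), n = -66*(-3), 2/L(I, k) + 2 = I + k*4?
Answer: -3451243/142 ≈ -24305.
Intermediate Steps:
Z(p) = 4
L(I, k) = 2/(-2 + I + 4*k) (L(I, k) = 2/(-2 + (I + k*4)) = 2/(-2 + (I + 4*k)) = 2/(-2 + I + 4*k))
n = 198
u = -491/4 ≈ -122.75
n*u + L(-5, -16) = 198*(-491/4) + 2/(-2 - 5 + 4*(-16)) = -48609/2 + 2/(-2 - 5 - 64) = -48609/2 + 2/(-71) = -48609/2 + 2*(-1/71) = -48609/2 - 2/71 = -3451243/142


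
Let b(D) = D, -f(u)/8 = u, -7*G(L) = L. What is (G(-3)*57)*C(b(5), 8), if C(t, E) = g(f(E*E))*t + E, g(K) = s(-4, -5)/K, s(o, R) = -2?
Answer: 351063/1792 ≈ 195.91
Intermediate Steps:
G(L) = -L/7
f(u) = -8*u
g(K) = -2/K
C(t, E) = E + t/(4*E²) (C(t, E) = (-2*(-1/(8*E²)))*t + E = (-(-1)/(4*E²))*t + E = (1/(4*E²))*t + E = t/(4*E²) + E = E + t/(4*E²))
(G(-3)*57)*C(b(5), 8) = (-⅐*(-3)*57)*(8 + (¼)*5/8²) = ((3/7)*57)*(8 + (¼)*5*(1/64)) = 171*(8 + 5/256)/7 = (171/7)*(2053/256) = 351063/1792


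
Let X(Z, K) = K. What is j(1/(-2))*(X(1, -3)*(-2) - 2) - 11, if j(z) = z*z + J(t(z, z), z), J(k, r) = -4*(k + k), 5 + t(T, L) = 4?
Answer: 22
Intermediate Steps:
t(T, L) = -1 (t(T, L) = -5 + 4 = -1)
J(k, r) = -8*k
j(z) = 8 + z**2 (j(z) = z*z - 8*(-1) = z**2 + 8 = 8 + z**2)
j(1/(-2))*(X(1, -3)*(-2) - 2) - 11 = (8 + (1/(-2))**2)*(-3*(-2) - 2) - 11 = (8 + (-1/2)**2)*(6 - 2) - 11 = (8 + 1/4)*4 - 11 = (33/4)*4 - 11 = 33 - 11 = 22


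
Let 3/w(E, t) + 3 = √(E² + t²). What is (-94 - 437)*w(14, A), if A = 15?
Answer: -4779/412 - 1593*√421/412 ≈ -90.934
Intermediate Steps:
w(E, t) = 3/(-3 + √(E² + t²))
(-94 - 437)*w(14, A) = (-94 - 437)*(3/(-3 + √(14² + 15²))) = -1593/(-3 + √(196 + 225)) = -1593/(-3 + √421)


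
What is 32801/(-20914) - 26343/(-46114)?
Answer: -240411953/241107049 ≈ -0.99712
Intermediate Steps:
32801/(-20914) - 26343/(-46114) = 32801*(-1/20914) - 26343*(-1/46114) = -32801/20914 + 26343/46114 = -240411953/241107049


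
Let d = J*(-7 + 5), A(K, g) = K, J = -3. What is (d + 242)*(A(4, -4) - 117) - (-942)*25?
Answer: -4474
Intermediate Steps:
d = 6 (d = -3*(-7 + 5) = -3*(-2) = 6)
(d + 242)*(A(4, -4) - 117) - (-942)*25 = (6 + 242)*(4 - 117) - (-942)*25 = 248*(-113) - 157*(-150) = -28024 + 23550 = -4474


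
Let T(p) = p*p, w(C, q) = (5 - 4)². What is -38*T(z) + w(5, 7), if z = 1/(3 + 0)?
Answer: -29/9 ≈ -3.2222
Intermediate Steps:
w(C, q) = 1 (w(C, q) = 1² = 1)
z = ⅓ (z = 1/3 = ⅓ ≈ 0.33333)
T(p) = p²
-38*T(z) + w(5, 7) = -38*(⅓)² + 1 = -38*⅑ + 1 = -38/9 + 1 = -29/9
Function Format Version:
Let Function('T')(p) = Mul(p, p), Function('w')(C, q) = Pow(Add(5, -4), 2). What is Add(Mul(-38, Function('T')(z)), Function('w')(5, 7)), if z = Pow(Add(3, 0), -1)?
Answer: Rational(-29, 9) ≈ -3.2222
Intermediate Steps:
Function('w')(C, q) = 1 (Function('w')(C, q) = Pow(1, 2) = 1)
z = Rational(1, 3) (z = Pow(3, -1) = Rational(1, 3) ≈ 0.33333)
Function('T')(p) = Pow(p, 2)
Add(Mul(-38, Function('T')(z)), Function('w')(5, 7)) = Add(Mul(-38, Pow(Rational(1, 3), 2)), 1) = Add(Mul(-38, Rational(1, 9)), 1) = Add(Rational(-38, 9), 1) = Rational(-29, 9)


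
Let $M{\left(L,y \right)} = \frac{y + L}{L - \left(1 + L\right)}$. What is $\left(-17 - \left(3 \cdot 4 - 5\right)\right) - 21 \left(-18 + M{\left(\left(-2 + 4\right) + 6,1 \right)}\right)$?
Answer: $543$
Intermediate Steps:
$M{\left(L,y \right)} = - L - y$ ($M{\left(L,y \right)} = \frac{L + y}{-1} = \left(L + y\right) \left(-1\right) = - L - y$)
$\left(-17 - \left(3 \cdot 4 - 5\right)\right) - 21 \left(-18 + M{\left(\left(-2 + 4\right) + 6,1 \right)}\right) = \left(-17 - \left(3 \cdot 4 - 5\right)\right) - 21 \left(-18 - 9\right) = \left(-17 - \left(12 - 5\right)\right) - 21 \left(-18 - 9\right) = \left(-17 - 7\right) - 21 \left(-18 - 9\right) = -24 - 21 \left(-18 - 9\right) = -24 - -567 = -24 + 567 = 543$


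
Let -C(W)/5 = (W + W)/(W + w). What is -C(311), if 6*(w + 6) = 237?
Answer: 6220/689 ≈ 9.0276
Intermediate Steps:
w = 67/2 (w = -6 + (⅙)*237 = -6 + 79/2 = 67/2 ≈ 33.500)
C(W) = -10*W/(67/2 + W) (C(W) = -5*(W + W)/(W + 67/2) = -5*2*W/(67/2 + W) = -10*W/(67/2 + W))
-C(311) = -(-20)*311/(67 + 2*311) = -(-20)*311/(67 + 622) = -(-20)*311/689 = -1*(-6220/689) = 6220/689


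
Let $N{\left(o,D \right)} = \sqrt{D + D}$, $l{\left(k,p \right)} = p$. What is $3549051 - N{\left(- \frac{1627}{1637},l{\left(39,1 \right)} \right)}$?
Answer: $3549051 - \sqrt{2} \approx 3.549 \cdot 10^{6}$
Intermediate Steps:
$N{\left(o,D \right)} = \sqrt{2} \sqrt{D}$ ($N{\left(o,D \right)} = \sqrt{2 D} = \sqrt{2} \sqrt{D}$)
$3549051 - N{\left(- \frac{1627}{1637},l{\left(39,1 \right)} \right)} = 3549051 - \sqrt{2} \sqrt{1} = 3549051 - \sqrt{2} \cdot 1 = 3549051 - \sqrt{2}$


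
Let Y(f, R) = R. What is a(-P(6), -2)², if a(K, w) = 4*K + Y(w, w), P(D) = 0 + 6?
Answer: 676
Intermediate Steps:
P(D) = 6
a(K, w) = w + 4*K (a(K, w) = 4*K + w = w + 4*K)
a(-P(6), -2)² = (-2 + 4*(-1*6))² = (-2 + 4*(-6))² = (-2 - 24)² = (-26)² = 676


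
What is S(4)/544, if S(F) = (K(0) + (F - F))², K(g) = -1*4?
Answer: 1/34 ≈ 0.029412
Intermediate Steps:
K(g) = -4
S(F) = 16 (S(F) = (-4 + (F - F))² = (-4 + 0)² = (-4)² = 16)
S(4)/544 = 16/544 = 16*(1/544) = 1/34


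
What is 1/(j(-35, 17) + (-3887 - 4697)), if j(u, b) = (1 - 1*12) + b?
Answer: -1/8578 ≈ -0.00011658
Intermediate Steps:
j(u, b) = -11 + b (j(u, b) = (1 - 12) + b = -11 + b)
1/(j(-35, 17) + (-3887 - 4697)) = 1/((-11 + 17) + (-3887 - 4697)) = 1/(6 - 8584) = 1/(-8578) = -1/8578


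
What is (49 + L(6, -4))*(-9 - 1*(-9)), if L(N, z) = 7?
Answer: 0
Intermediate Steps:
(49 + L(6, -4))*(-9 - 1*(-9)) = (49 + 7)*(-9 - 1*(-9)) = 56*(-9 + 9) = 56*0 = 0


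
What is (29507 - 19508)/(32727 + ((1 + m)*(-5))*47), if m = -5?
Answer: 9999/33667 ≈ 0.29700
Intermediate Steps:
(29507 - 19508)/(32727 + ((1 + m)*(-5))*47) = (29507 - 19508)/(32727 + ((1 - 5)*(-5))*47) = 9999/(32727 - 4*(-5)*47) = 9999/(32727 + 20*47) = 9999/(32727 + 940) = 9999/33667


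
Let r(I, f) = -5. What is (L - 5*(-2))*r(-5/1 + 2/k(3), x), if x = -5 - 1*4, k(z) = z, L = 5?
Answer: -75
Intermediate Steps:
x = -9 (x = -5 - 4 = -9)
(L - 5*(-2))*r(-5/1 + 2/k(3), x) = (5 - 5*(-2))*(-5) = (5 + 10)*(-5) = 15*(-5) = -75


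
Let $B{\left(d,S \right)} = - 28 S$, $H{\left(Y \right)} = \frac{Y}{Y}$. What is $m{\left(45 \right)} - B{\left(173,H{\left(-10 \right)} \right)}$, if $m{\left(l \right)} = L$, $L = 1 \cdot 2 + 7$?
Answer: $37$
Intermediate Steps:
$L = 9$ ($L = 2 + 7 = 9$)
$H{\left(Y \right)} = 1$
$m{\left(l \right)} = 9$
$m{\left(45 \right)} - B{\left(173,H{\left(-10 \right)} \right)} = 9 - \left(-28\right) 1 = 9 - -28 = 9 + 28 = 37$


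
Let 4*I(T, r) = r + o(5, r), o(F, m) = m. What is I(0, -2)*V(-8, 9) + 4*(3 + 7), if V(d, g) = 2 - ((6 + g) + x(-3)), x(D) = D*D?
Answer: 62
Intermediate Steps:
x(D) = D²
V(d, g) = -13 - g (V(d, g) = 2 - ((6 + g) + (-3)²) = 2 - ((6 + g) + 9) = 2 - (15 + g) = 2 + (-15 - g) = -13 - g)
I(T, r) = r/2 (I(T, r) = (r + r)/4 = (2*r)/4 = r/2)
I(0, -2)*V(-8, 9) + 4*(3 + 7) = ((½)*(-2))*(-13 - 1*9) + 4*(3 + 7) = -(-13 - 9) + 4*10 = -1*(-22) + 40 = 22 + 40 = 62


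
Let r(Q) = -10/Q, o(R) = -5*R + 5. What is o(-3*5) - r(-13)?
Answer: 1030/13 ≈ 79.231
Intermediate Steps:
o(R) = 5 - 5*R
o(-3*5) - r(-13) = (5 - (-15)*5) - (-10)/(-13) = (5 - 5*(-15)) - (-10)*(-1)/13 = (5 + 75) - 1*10/13 = 80 - 10/13 = 1030/13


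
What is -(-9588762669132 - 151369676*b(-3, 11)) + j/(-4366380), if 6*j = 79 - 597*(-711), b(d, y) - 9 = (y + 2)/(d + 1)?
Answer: 125609501661177730807/13099140 ≈ 9.5891e+12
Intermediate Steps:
b(d, y) = 9 + (2 + y)/(1 + d) (b(d, y) = 9 + (y + 2)/(d + 1) = 9 + (2 + y)/(1 + d))
j = 212273/3 (j = (79 - 597*(-711))/6 = (79 + 424467)/6 = (⅙)*424546 = 212273/3 ≈ 70758.)
-(-9588762669132 - 151369676*b(-3, 11)) + j/(-4366380) = -(-9588762669132 - 151369676*(11 + 11 + 9*(-3))/(1 - 3)) + (212273/3)/(-4366380) = -2609822/(1/(-3674106 - 58*(11 + 11 - 27)/(-2))) + (212273/3)*(-1/4366380) = -2609822/(1/(-3674106 - (-29)*(-5))) - 212273/13099140 = -2609822/(1/(-3674106 - 58*5/2)) - 212273/13099140 = -2609822/(1/(-3674106 - 145)) - 212273/13099140 = -2609822/(1/(-3674251)) - 212273/13099140 = -2609822/(-1/3674251) - 212273/13099140 = -2609822*(-3674251) - 212273/13099140 = 9589141093322 - 212273/13099140 = 125609501661177730807/13099140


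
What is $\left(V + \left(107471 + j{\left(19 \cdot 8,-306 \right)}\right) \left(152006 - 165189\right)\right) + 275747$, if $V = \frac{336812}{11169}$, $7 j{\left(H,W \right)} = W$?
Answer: $- \frac{110702290850272}{78183} \approx -1.4159 \cdot 10^{9}$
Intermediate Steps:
$j{\left(H,W \right)} = \frac{W}{7}$
$V = \frac{336812}{11169}$ ($V = 336812 \cdot \frac{1}{11169} = \frac{336812}{11169} \approx 30.156$)
$\left(V + \left(107471 + j{\left(19 \cdot 8,-306 \right)}\right) \left(152006 - 165189\right)\right) + 275747 = \left(\frac{336812}{11169} + \left(107471 + \frac{1}{7} \left(-306\right)\right) \left(152006 - 165189\right)\right) + 275747 = \left(\frac{336812}{11169} + \left(107471 - \frac{306}{7}\right) \left(-13183\right)\right) + 275747 = \left(\frac{336812}{11169} + \frac{751991}{7} \left(-13183\right)\right) + 275747 = \left(\frac{336812}{11169} - \frac{9913497353}{7}\right) + 275747 = - \frac{110723849577973}{78183} + 275747 = - \frac{110702290850272}{78183}$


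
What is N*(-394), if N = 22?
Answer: -8668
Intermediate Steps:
N*(-394) = 22*(-394) = -8668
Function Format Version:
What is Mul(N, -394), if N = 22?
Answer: -8668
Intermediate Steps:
Mul(N, -394) = Mul(22, -394) = -8668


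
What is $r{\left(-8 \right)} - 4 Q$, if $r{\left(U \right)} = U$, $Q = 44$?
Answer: $-184$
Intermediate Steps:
$r{\left(-8 \right)} - 4 Q = -8 - 176 = -184$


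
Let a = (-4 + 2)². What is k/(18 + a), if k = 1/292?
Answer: 1/6424 ≈ 0.00015567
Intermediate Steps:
k = 1/292 ≈ 0.0034247
a = 4 (a = (-2)² = 4)
k/(18 + a) = 1/(292*(18 + 4)) = (1/292)/22 = (1/292)*(1/22) = 1/6424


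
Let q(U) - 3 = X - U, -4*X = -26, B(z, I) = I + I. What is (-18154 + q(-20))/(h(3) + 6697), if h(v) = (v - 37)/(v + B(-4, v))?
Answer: -326241/120478 ≈ -2.7079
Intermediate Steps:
B(z, I) = 2*I
X = 13/2 (X = -1/4*(-26) = 13/2 ≈ 6.5000)
h(v) = (-37 + v)/(3*v) (h(v) = (v - 37)/(v + 2*v) = (-37 + v)/((3*v)) = (-37 + v)*(1/(3*v)) = (-37 + v)/(3*v))
q(U) = 19/2 - U (q(U) = 3 + (13/2 - U) = 19/2 - U)
(-18154 + q(-20))/(h(3) + 6697) = (-18154 + (19/2 - 1*(-20)))/((1/3)*(-37 + 3)/3 + 6697) = (-18154 + (19/2 + 20))/((1/3)*(1/3)*(-34) + 6697) = (-18154 + 59/2)/(-34/9 + 6697) = -36249/(2*60239/9) = -36249/2*9/60239 = -326241/120478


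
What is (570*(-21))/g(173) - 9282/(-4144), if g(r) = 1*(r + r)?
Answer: -1656861/51208 ≈ -32.356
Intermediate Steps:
g(r) = 2*r (g(r) = 1*(2*r) = 2*r)
(570*(-21))/g(173) - 9282/(-4144) = (570*(-21))/((2*173)) - 9282/(-4144) = -11970/346 - 9282*(-1/4144) = -11970*1/346 + 663/296 = -5985/173 + 663/296 = -1656861/51208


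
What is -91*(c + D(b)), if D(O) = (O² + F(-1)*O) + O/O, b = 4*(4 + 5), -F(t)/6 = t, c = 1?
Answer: -137774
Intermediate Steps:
F(t) = -6*t
b = 36 (b = 4*9 = 36)
D(O) = 1 + O² + 6*O (D(O) = (O² + (-6*(-1))*O) + O/O = (O² + 6*O) + 1 = 1 + O² + 6*O)
-91*(c + D(b)) = -91*(1 + (1 + 36² + 6*36)) = -91*(1 + (1 + 1296 + 216)) = -91*(1 + 1513) = -91*1514 = -137774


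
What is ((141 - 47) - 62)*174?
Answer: 5568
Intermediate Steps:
((141 - 47) - 62)*174 = (94 - 62)*174 = 32*174 = 5568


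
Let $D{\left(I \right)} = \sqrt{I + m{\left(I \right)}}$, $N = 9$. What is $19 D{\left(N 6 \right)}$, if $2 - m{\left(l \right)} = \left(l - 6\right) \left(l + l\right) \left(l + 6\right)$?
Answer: $38 i \sqrt{77746} \approx 10596.0 i$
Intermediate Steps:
$m{\left(l \right)} = 2 - 2 l \left(-6 + l\right) \left(6 + l\right)$ ($m{\left(l \right)} = 2 - \left(l - 6\right) \left(l + l\right) \left(l + 6\right) = 2 - \left(-6 + l\right) 2 l \left(6 + l\right) = 2 - 2 l \left(-6 + l\right) \left(6 + l\right)$)
$D{\left(I \right)} = \sqrt{2 - 2 I^{3} + 73 I}$ ($D{\left(I \right)} = \sqrt{I + \left(2 - 2 I^{3} + 72 I\right)} = \sqrt{2 - 2 I^{3} + 73 I}$)
$19 D{\left(N 6 \right)} = 19 \sqrt{2 - 2 \left(9 \cdot 6\right)^{3} + 73 \cdot 9 \cdot 6} = 19 \sqrt{2 - 2 \cdot 54^{3} + 73 \cdot 54} = 19 \sqrt{2 - 314928 + 3942} = 19 \sqrt{-310984} = 19 \cdot 2 i \sqrt{77746} = 38 i \sqrt{77746}$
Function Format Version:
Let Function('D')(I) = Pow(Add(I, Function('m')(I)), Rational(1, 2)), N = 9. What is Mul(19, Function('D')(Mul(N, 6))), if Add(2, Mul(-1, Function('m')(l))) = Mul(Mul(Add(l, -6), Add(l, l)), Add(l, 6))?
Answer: Mul(38, I, Pow(77746, Rational(1, 2))) ≈ Mul(10596., I)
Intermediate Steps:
Function('m')(l) = Add(2, Mul(-2, l, Add(-6, l), Add(6, l))) (Function('m')(l) = Add(2, Mul(-1, Mul(Mul(Add(l, -6), Add(l, l)), Add(l, 6)))) = Add(2, Mul(-1, Mul(Mul(Add(-6, l), Mul(2, l)), Add(6, l)))) = Add(2, Mul(-1, Mul(Mul(2, l, Add(-6, l)), Add(6, l)))) = Add(2, Mul(-1, Mul(2, l, Add(-6, l), Add(6, l)))) = Add(2, Mul(-2, l, Add(-6, l), Add(6, l))))
Function('D')(I) = Pow(Add(2, Mul(-2, Pow(I, 3)), Mul(73, I)), Rational(1, 2)) (Function('D')(I) = Pow(Add(I, Add(2, Mul(-2, Pow(I, 3)), Mul(72, I))), Rational(1, 2)) = Pow(Add(2, Mul(-2, Pow(I, 3)), Mul(73, I)), Rational(1, 2)))
Mul(19, Function('D')(Mul(N, 6))) = Mul(19, Pow(Add(2, Mul(-2, Pow(Mul(9, 6), 3)), Mul(73, Mul(9, 6))), Rational(1, 2))) = Mul(19, Pow(Add(2, Mul(-2, Pow(54, 3)), Mul(73, 54)), Rational(1, 2))) = Mul(19, Pow(Add(2, Mul(-2, 157464), 3942), Rational(1, 2))) = Mul(19, Pow(Add(2, -314928, 3942), Rational(1, 2))) = Mul(19, Pow(-310984, Rational(1, 2))) = Mul(19, Mul(2, I, Pow(77746, Rational(1, 2)))) = Mul(38, I, Pow(77746, Rational(1, 2)))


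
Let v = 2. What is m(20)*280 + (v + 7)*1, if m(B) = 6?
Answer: 1689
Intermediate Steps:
m(20)*280 + (v + 7)*1 = 6*280 + (2 + 7)*1 = 1680 + 9*1 = 1680 + 9 = 1689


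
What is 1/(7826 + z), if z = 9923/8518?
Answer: 8518/66671791 ≈ 0.00012776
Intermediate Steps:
z = 9923/8518 (z = 9923*(1/8518) = 9923/8518 ≈ 1.1649)
1/(7826 + z) = 1/(7826 + 9923/8518) = 1/(66671791/8518) = 8518/66671791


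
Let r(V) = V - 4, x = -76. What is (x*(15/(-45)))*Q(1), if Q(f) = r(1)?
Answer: -76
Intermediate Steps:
r(V) = -4 + V
Q(f) = -3 (Q(f) = -4 + 1 = -3)
(x*(15/(-45)))*Q(1) = -1140/(-45)*(-3) = -1140*(-1)/45*(-3) = -76*(-1/3)*(-3) = (76/3)*(-3) = -76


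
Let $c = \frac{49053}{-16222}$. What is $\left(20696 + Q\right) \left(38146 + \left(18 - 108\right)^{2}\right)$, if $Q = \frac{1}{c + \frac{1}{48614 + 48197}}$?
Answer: $\frac{4545089574516769044}{4748853761} \approx 9.5709 \cdot 10^{8}$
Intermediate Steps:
$c = - \frac{49053}{16222}$ ($c = 49053 \left(- \frac{1}{16222}\right) = - \frac{49053}{16222} \approx -3.0239$)
$Q = - \frac{1570468042}{4748853761}$ ($Q = \frac{1}{- \frac{49053}{16222} + \frac{1}{48614 + 48197}} = \frac{1}{- \frac{49053}{16222} + \frac{1}{96811}} = \frac{1}{- \frac{4748853761}{1570468042}} = - \frac{1570468042}{4748853761} \approx -0.3307$)
$\left(20696 + Q\right) \left(38146 + \left(18 - 108\right)^{2}\right) = \left(20696 - \frac{1570468042}{4748853761}\right) \left(38146 + \left(18 - 108\right)^{2}\right) = \frac{98280706969614 \left(38146 + \left(-90\right)^{2}\right)}{4748853761} = \frac{98280706969614 \left(38146 + 8100\right)}{4748853761} = \frac{98280706969614}{4748853761} \cdot 46246 = \frac{4545089574516769044}{4748853761}$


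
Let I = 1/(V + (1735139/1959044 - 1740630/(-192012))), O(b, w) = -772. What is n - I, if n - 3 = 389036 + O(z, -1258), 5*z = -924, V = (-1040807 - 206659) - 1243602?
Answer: 30318355684977902392525/78086357287502043 ≈ 3.8827e+5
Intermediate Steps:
V = -2491068 (V = -1247466 - 1243602 = -2491068)
z = -924/5 (z = (⅕)*(-924) = -924/5 ≈ -184.80)
n = 388267 (n = 3 + (389036 - 772) = 3 + 388264 = 388267)
I = -31346663044/78086357287502043 (I = 1/(-2491068 + (1735139/1959044 - 1740630/(-192012))) = 1/(-2491068 + (1735139*(1/1959044) - 1740630*(-1/192012))) = 1/(-2491068 + (1735139/1959044 + 290105/32002)) = 1/(-2491068 + 311928188949/31346663044) = 1/(-78086357287502043/31346663044) = -31346663044/78086357287502043 ≈ -4.0144e-7)
n - I = 388267 - 1*(-31346663044/78086357287502043) = 388267 + 31346663044/78086357287502043 = 30318355684977902392525/78086357287502043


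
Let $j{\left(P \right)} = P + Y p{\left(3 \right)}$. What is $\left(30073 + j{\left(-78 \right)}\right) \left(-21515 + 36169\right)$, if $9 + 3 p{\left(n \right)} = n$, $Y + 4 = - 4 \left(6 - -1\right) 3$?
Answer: $442125834$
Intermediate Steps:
$Y = -88$ ($Y = -4 + - 4 \left(6 - -1\right) 3 = -4 + - 4 \left(6 + 1\right) 3 = -4 + \left(-4\right) 7 \cdot 3 = -4 - 84 = -88$)
$p{\left(n \right)} = -3 + \frac{n}{3}$
$j{\left(P \right)} = 176 + P$ ($j{\left(P \right)} = P - 88 \left(-3 + \frac{1}{3} \cdot 3\right) = P - 88 \left(-3 + 1\right) = P - -176 = P + 176 = 176 + P$)
$\left(30073 + j{\left(-78 \right)}\right) \left(-21515 + 36169\right) = \left(30073 + \left(176 - 78\right)\right) \left(-21515 + 36169\right) = \left(30073 + 98\right) 14654 = 30171 \cdot 14654 = 442125834$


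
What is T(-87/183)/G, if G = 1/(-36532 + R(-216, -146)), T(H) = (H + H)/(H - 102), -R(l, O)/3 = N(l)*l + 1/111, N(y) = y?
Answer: -378769058/231287 ≈ -1637.7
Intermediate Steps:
R(l, O) = -1/37 - 3*l² (R(l, O) = -3*(l*l + 1/111) = -3*(l² + 1/111) = -3*(1/111 + l²) = -1/37 - 3*l²)
T(H) = 2*H/(-102 + H) (T(H) = (2*H)/(-102 + H) = 2*H/(-102 + H))
G = -37/6530501 (G = 1/(-36532 + (-1/37 - 3*(-216)²)) = 1/(-36532 + (-1/37 - 3*46656)) = 1/(-36532 + (-1/37 - 139968)) = 1/(-36532 - 5178817/37) = 1/(-6530501/37) = -37/6530501 ≈ -5.6657e-6)
T(-87/183)/G = (2*(-87/183)/(-102 - 87/183))/(-37/6530501) = (2*(-87*1/183)/(-102 - 87*1/183))*(-6530501/37) = (2*(-29/61)/(-102 - 29/61))*(-6530501/37) = (2*(-29/61)/(-6251/61))*(-6530501/37) = (2*(-29/61)*(-61/6251))*(-6530501/37) = (58/6251)*(-6530501/37) = -378769058/231287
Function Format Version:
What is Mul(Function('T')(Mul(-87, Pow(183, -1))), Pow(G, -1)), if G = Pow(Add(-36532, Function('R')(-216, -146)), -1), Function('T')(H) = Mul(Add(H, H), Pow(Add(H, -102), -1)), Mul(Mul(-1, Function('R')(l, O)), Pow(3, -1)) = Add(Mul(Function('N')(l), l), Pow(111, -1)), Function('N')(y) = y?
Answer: Rational(-378769058, 231287) ≈ -1637.7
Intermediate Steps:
Function('R')(l, O) = Add(Rational(-1, 37), Mul(-3, Pow(l, 2))) (Function('R')(l, O) = Mul(-3, Add(Mul(l, l), Pow(111, -1))) = Mul(-3, Add(Pow(l, 2), Rational(1, 111))) = Mul(-3, Add(Rational(1, 111), Pow(l, 2))) = Add(Rational(-1, 37), Mul(-3, Pow(l, 2))))
Function('T')(H) = Mul(2, H, Pow(Add(-102, H), -1)) (Function('T')(H) = Mul(Mul(2, H), Pow(Add(-102, H), -1)) = Mul(2, H, Pow(Add(-102, H), -1)))
G = Rational(-37, 6530501) (G = Pow(Add(-36532, Add(Rational(-1, 37), Mul(-3, Pow(-216, 2)))), -1) = Pow(Add(-36532, Add(Rational(-1, 37), Mul(-3, 46656))), -1) = Pow(Add(-36532, Add(Rational(-1, 37), -139968)), -1) = Pow(Add(-36532, Rational(-5178817, 37)), -1) = Pow(Rational(-6530501, 37), -1) = Rational(-37, 6530501) ≈ -5.6657e-6)
Mul(Function('T')(Mul(-87, Pow(183, -1))), Pow(G, -1)) = Mul(Mul(2, Mul(-87, Pow(183, -1)), Pow(Add(-102, Mul(-87, Pow(183, -1))), -1)), Pow(Rational(-37, 6530501), -1)) = Mul(Mul(2, Mul(-87, Rational(1, 183)), Pow(Add(-102, Mul(-87, Rational(1, 183))), -1)), Rational(-6530501, 37)) = Mul(Mul(2, Rational(-29, 61), Pow(Add(-102, Rational(-29, 61)), -1)), Rational(-6530501, 37)) = Mul(Mul(2, Rational(-29, 61), Pow(Rational(-6251, 61), -1)), Rational(-6530501, 37)) = Mul(Mul(2, Rational(-29, 61), Rational(-61, 6251)), Rational(-6530501, 37)) = Mul(Rational(58, 6251), Rational(-6530501, 37)) = Rational(-378769058, 231287)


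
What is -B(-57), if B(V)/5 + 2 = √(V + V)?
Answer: 10 - 5*I*√114 ≈ 10.0 - 53.385*I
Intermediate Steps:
B(V) = -10 + 5*√2*√V (B(V) = -10 + 5*√(V + V) = -10 + 5*√(2*V) = -10 + 5*(√2*√V) = -10 + 5*√2*√V)
-B(-57) = -(-10 + 5*√2*√(-57)) = -(-10 + 5*√2*(I*√57)) = -(-10 + 5*I*√114) = 10 - 5*I*√114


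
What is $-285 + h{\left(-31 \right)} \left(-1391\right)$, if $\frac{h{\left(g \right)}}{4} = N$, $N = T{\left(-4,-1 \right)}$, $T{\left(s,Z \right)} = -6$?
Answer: $33099$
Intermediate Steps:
$N = -6$
$h{\left(g \right)} = -24$ ($h{\left(g \right)} = 4 \left(-6\right) = -24$)
$-285 + h{\left(-31 \right)} \left(-1391\right) = -285 - -33384 = -285 + 33384 = 33099$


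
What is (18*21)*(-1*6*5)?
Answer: -11340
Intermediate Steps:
(18*21)*(-1*6*5) = 378*(-6*5) = 378*(-30) = -11340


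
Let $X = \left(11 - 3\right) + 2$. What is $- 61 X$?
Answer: $-610$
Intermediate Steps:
$X = 10$ ($X = 8 + 2 = 10$)
$- 61 X = \left(-61\right) 10 = -610$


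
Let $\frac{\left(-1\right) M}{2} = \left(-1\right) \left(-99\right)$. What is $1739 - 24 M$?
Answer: $6491$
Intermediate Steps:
$M = -198$ ($M = - 2 \left(\left(-1\right) \left(-99\right)\right) = \left(-2\right) 99 = -198$)
$1739 - 24 M = 1739 - -4752 = 1739 + 4752 = 6491$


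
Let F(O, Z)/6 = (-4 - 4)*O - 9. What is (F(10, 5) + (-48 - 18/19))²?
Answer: 122677776/361 ≈ 3.3983e+5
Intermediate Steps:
F(O, Z) = -54 - 48*O (F(O, Z) = 6*((-4 - 4)*O - 9) = 6*(-8*O - 9) = 6*(-9 - 8*O) = -54 - 48*O)
(F(10, 5) + (-48 - 18/19))² = ((-54 - 48*10) + (-48 - 18/19))² = ((-54 - 480) + (-48 - 18*1/19))² = (-534 + (-48 - 18/19))² = (-534 - 930/19)² = (-11076/19)² = 122677776/361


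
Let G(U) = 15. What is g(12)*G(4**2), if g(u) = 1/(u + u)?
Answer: 5/8 ≈ 0.62500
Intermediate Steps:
g(u) = 1/(2*u)
g(12)*G(4**2) = ((1/2)/12)*15 = ((1/2)*(1/12))*15 = (1/24)*15 = 5/8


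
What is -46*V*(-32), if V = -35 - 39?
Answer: -108928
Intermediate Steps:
V = -74
-46*V*(-32) = -46*(-74)*(-32) = 3404*(-32) = -108928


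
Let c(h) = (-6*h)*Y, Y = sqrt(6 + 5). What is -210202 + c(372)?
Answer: -210202 - 2232*sqrt(11) ≈ -2.1760e+5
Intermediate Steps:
Y = sqrt(11) ≈ 3.3166
c(h) = -6*h*sqrt(11) (c(h) = (-6*h)*sqrt(11) = -6*h*sqrt(11))
-210202 + c(372) = -210202 - 6*372*sqrt(11) = -210202 - 2232*sqrt(11)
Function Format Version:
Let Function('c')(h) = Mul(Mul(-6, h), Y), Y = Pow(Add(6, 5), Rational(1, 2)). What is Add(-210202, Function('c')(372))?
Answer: Add(-210202, Mul(-2232, Pow(11, Rational(1, 2)))) ≈ -2.1760e+5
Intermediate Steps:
Y = Pow(11, Rational(1, 2)) ≈ 3.3166
Function('c')(h) = Mul(-6, h, Pow(11, Rational(1, 2))) (Function('c')(h) = Mul(Mul(-6, h), Pow(11, Rational(1, 2))) = Mul(-6, h, Pow(11, Rational(1, 2))))
Add(-210202, Function('c')(372)) = Add(-210202, Mul(-6, 372, Pow(11, Rational(1, 2)))) = Add(-210202, Mul(-2232, Pow(11, Rational(1, 2))))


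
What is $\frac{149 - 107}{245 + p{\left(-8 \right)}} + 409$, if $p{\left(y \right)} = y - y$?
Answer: $\frac{14321}{35} \approx 409.17$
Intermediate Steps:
$p{\left(y \right)} = 0$
$\frac{149 - 107}{245 + p{\left(-8 \right)}} + 409 = \frac{149 - 107}{245 + 0} + 409 = \frac{42}{245} + 409 = 42 \cdot \frac{1}{245} + 409 = \frac{6}{35} + 409 = \frac{14321}{35}$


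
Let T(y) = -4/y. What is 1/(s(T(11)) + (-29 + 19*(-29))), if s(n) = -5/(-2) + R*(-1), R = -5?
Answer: -2/1145 ≈ -0.0017467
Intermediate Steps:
s(n) = 15/2 (s(n) = -5/(-2) - 5*(-1) = -5*(-½) + 5 = 5/2 + 5 = 15/2)
1/(s(T(11)) + (-29 + 19*(-29))) = 1/(15/2 + (-29 + 19*(-29))) = 1/(15/2 + (-29 - 551)) = 1/(15/2 - 580) = 1/(-1145/2) = -2/1145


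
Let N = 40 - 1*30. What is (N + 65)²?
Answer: 5625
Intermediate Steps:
N = 10 (N = 40 - 30 = 10)
(N + 65)² = (10 + 65)² = 75² = 5625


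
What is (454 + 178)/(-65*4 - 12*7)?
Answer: -79/43 ≈ -1.8372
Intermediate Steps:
(454 + 178)/(-65*4 - 12*7) = 632/(-260 - 84) = 632/(-344) = 632*(-1/344) = -79/43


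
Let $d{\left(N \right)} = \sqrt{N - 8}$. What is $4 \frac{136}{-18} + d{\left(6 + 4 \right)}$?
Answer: $- \frac{272}{9} + \sqrt{2} \approx -28.808$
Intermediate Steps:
$d{\left(N \right)} = \sqrt{-8 + N}$
$4 \frac{136}{-18} + d{\left(6 + 4 \right)} = 4 \frac{136}{-18} + \sqrt{-8 + \left(6 + 4\right)} = 4 \cdot 136 \left(- \frac{1}{18}\right) + \sqrt{-8 + 10} = 4 \left(- \frac{68}{9}\right) + \sqrt{2} = - \frac{272}{9} + \sqrt{2}$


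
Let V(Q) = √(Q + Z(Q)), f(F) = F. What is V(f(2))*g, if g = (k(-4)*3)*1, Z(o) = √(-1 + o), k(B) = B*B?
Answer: 48*√3 ≈ 83.138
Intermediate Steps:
k(B) = B²
V(Q) = √(Q + √(-1 + Q))
g = 48 (g = ((-4)²*3)*1 = (16*3)*1 = 48*1 = 48)
V(f(2))*g = √(2 + √(-1 + 2))*48 = √(2 + √1)*48 = √(2 + 1)*48 = √3*48 = 48*√3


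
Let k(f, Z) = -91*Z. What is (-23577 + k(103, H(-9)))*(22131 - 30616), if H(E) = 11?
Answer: 208544330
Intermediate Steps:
(-23577 + k(103, H(-9)))*(22131 - 30616) = (-23577 - 91*11)*(22131 - 30616) = (-23577 - 1001)*(-8485) = -24578*(-8485) = 208544330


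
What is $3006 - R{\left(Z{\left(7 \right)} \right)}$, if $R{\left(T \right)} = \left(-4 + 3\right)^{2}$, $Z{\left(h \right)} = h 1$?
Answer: $3005$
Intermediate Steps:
$Z{\left(h \right)} = h$
$R{\left(T \right)} = 1$ ($R{\left(T \right)} = \left(-1\right)^{2} = 1$)
$3006 - R{\left(Z{\left(7 \right)} \right)} = 3006 - 1 = 3005$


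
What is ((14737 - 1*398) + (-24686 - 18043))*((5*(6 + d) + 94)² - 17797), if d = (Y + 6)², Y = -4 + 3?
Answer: -1254951560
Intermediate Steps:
Y = -1
d = 25 (d = (-1 + 6)² = 5² = 25)
((14737 - 1*398) + (-24686 - 18043))*((5*(6 + d) + 94)² - 17797) = ((14737 - 1*398) + (-24686 - 18043))*((5*(6 + 25) + 94)² - 17797) = ((14737 - 398) - 42729)*((5*31 + 94)² - 17797) = (14339 - 42729)*((155 + 94)² - 17797) = -28390*(249² - 17797) = -28390*(62001 - 17797) = -28390*44204 = -1254951560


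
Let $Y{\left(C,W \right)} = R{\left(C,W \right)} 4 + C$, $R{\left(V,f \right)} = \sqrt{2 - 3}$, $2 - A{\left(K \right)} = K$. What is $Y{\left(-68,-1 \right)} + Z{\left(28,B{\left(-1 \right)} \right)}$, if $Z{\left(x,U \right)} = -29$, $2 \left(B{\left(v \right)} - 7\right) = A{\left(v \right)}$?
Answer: $-97 + 4 i \approx -97.0 + 4.0 i$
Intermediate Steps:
$A{\left(K \right)} = 2 - K$
$B{\left(v \right)} = 8 - \frac{v}{2}$ ($B{\left(v \right)} = 7 + \frac{2 - v}{2} = 7 - \left(-1 + \frac{v}{2}\right) = 8 - \frac{v}{2}$)
$R{\left(V,f \right)} = i$ ($R{\left(V,f \right)} = \sqrt{-1} = i$)
$Y{\left(C,W \right)} = C + 4 i$ ($Y{\left(C,W \right)} = i 4 + C = 4 i + C = C + 4 i$)
$Y{\left(-68,-1 \right)} + Z{\left(28,B{\left(-1 \right)} \right)} = \left(-68 + 4 i\right) - 29 = -97 + 4 i$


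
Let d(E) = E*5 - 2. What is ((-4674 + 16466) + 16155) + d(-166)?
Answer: 27115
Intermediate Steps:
d(E) = -2 + 5*E (d(E) = 5*E - 2 = -2 + 5*E)
((-4674 + 16466) + 16155) + d(-166) = ((-4674 + 16466) + 16155) + (-2 + 5*(-166)) = (11792 + 16155) + (-2 - 830) = 27947 - 832 = 27115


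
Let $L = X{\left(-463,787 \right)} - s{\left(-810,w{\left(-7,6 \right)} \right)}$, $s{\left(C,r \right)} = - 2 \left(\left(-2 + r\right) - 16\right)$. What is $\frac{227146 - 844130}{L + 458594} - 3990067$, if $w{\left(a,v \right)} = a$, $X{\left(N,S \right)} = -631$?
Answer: $- \frac{1827104167155}{457913} \approx -3.9901 \cdot 10^{6}$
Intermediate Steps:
$s{\left(C,r \right)} = 36 - 2 r$ ($s{\left(C,r \right)} = - 2 \left(-18 + r\right) = 36 - 2 r$)
$L = -681$ ($L = -631 - \left(36 - -14\right) = -631 - \left(36 + 14\right) = -631 - 50 = -681$)
$\frac{227146 - 844130}{L + 458594} - 3990067 = \frac{227146 - 844130}{-681 + 458594} - 3990067 = - \frac{616984}{457913} - 3990067 = - \frac{1827104167155}{457913}$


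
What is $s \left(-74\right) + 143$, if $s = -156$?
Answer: $11687$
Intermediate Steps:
$s \left(-74\right) + 143 = \left(-156\right) \left(-74\right) + 143 = 11544 + 143 = 11687$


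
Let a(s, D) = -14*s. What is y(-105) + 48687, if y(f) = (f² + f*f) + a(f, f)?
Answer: 72207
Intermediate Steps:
y(f) = -14*f + 2*f² (y(f) = (f² + f*f) - 14*f = (f² + f²) - 14*f = 2*f² - 14*f = -14*f + 2*f²)
y(-105) + 48687 = 2*(-105)*(-7 - 105) + 48687 = 2*(-105)*(-112) + 48687 = 23520 + 48687 = 72207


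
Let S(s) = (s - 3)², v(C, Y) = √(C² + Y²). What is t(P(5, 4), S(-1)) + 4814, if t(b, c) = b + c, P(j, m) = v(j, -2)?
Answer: 4830 + √29 ≈ 4835.4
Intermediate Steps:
S(s) = (-3 + s)²
P(j, m) = √(4 + j²) (P(j, m) = √(j² + (-2)²) = √(j² + 4) = √(4 + j²))
t(P(5, 4), S(-1)) + 4814 = (√(4 + 5²) + (-3 - 1)²) + 4814 = (√(4 + 25) + (-4)²) + 4814 = (√29 + 16) + 4814 = (16 + √29) + 4814 = 4830 + √29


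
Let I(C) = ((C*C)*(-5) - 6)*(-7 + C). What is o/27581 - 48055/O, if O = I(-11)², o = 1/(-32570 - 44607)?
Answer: -102290899168039/257469228562647348 ≈ -0.00039729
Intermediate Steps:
o = -1/77177 (o = 1/(-77177) = -1/77177 ≈ -1.2957e-5)
I(C) = (-7 + C)*(-6 - 5*C²) (I(C) = (C²*(-5) - 6)*(-7 + C) = (-5*C² - 6)*(-7 + C) = (-6 - 5*C²)*(-7 + C) = (-7 + C)*(-6 - 5*C²))
O = 120956004 (O = (42 - 6*(-11) - 5*(-11)³ + 35*(-11)²)² = (42 + 66 - 5*(-1331) + 35*121)² = (42 + 66 + 6655 + 4235)² = 10998² = 120956004)
o/27581 - 48055/O = -1/77177/27581 - 48055/120956004 = -1/77177*1/27581 - 48055*1/120956004 = -1/2128618837 - 48055/120956004 = -102290899168039/257469228562647348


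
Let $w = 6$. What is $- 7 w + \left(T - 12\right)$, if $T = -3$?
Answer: $-57$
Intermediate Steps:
$- 7 w + \left(T - 12\right) = \left(-7\right) 6 - 15 = -42 - 15 = -57$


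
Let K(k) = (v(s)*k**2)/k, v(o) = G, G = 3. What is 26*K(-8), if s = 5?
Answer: -624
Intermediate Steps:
v(o) = 3
K(k) = 3*k (K(k) = (3*k**2)/k = 3*k)
26*K(-8) = 26*(3*(-8)) = 26*(-24) = -624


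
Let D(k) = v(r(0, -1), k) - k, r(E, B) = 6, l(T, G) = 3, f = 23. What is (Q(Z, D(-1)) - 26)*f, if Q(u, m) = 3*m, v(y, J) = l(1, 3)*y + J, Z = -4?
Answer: 644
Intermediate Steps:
v(y, J) = J + 3*y (v(y, J) = 3*y + J = J + 3*y)
D(k) = 18 (D(k) = (k + 3*6) - k = (k + 18) - k = (18 + k) - k = 18)
(Q(Z, D(-1)) - 26)*f = (3*18 - 26)*23 = (54 - 26)*23 = 28*23 = 644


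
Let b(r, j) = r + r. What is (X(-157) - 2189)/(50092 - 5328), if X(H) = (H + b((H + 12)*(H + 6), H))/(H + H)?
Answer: -730979/14055896 ≈ -0.052005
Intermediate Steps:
b(r, j) = 2*r
X(H) = (H + 2*(6 + H)*(12 + H))/(2*H) (X(H) = (H + 2*((H + 12)*(H + 6)))/(H + H) = (H + 2*((12 + H)*(6 + H)))/((2*H)) = (H + 2*((6 + H)*(12 + H)))*(1/(2*H)) = (H + 2*(6 + H)*(12 + H))*(1/(2*H)) = (H + 2*(6 + H)*(12 + H))/(2*H))
(X(-157) - 2189)/(50092 - 5328) = ((37/2 - 157 + 72/(-157)) - 2189)/(50092 - 5328) = ((37/2 - 157 + 72*(-1/157)) - 2189)/44764 = ((37/2 - 157 - 72/157) - 2189)*(1/44764) = (-43633/314 - 2189)*(1/44764) = -730979/314*1/44764 = -730979/14055896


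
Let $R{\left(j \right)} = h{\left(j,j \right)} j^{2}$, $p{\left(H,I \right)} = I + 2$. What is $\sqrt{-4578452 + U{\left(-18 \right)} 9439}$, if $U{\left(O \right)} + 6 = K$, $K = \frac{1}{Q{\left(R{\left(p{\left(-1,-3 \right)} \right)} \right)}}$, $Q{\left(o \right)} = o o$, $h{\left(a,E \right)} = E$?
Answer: $i \sqrt{4625647} \approx 2150.7 i$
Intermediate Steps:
$p{\left(H,I \right)} = 2 + I$
$R{\left(j \right)} = j^{3}$ ($R{\left(j \right)} = j j^{2} = j^{3}$)
$Q{\left(o \right)} = o^{2}$
$K = 1$ ($K = \frac{1}{\left(\left(2 - 3\right)^{3}\right)^{2}} = \frac{1}{\left(\left(-1\right)^{3}\right)^{2}} = \frac{1}{\left(-1\right)^{2}} = 1^{-1} = 1$)
$U{\left(O \right)} = -5$ ($U{\left(O \right)} = -6 + 1 = -5$)
$\sqrt{-4578452 + U{\left(-18 \right)} 9439} = \sqrt{-4578452 - 47195} = \sqrt{-4625647} = i \sqrt{4625647}$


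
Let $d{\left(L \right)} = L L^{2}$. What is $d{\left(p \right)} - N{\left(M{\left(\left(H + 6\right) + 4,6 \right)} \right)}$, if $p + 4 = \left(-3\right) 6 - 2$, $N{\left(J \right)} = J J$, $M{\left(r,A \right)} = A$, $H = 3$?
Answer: $-13860$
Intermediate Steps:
$N{\left(J \right)} = J^{2}$
$p = -24$ ($p = -4 - 20 = -24$)
$d{\left(L \right)} = L^{3}$
$d{\left(p \right)} - N{\left(M{\left(\left(H + 6\right) + 4,6 \right)} \right)} = \left(-24\right)^{3} - 6^{2} = -13824 - 36 = -13860$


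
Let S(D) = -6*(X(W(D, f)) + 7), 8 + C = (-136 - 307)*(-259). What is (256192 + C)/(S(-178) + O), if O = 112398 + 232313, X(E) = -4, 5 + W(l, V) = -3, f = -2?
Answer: 370921/344693 ≈ 1.0761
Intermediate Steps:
W(l, V) = -8 (W(l, V) = -5 - 3 = -8)
C = 114729 (C = -8 + (-136 - 307)*(-259) = -8 - 443*(-259) = -8 + 114737 = 114729)
S(D) = -18 (S(D) = -6*(-4 + 7) = -6*3 = -18)
O = 344711
(256192 + C)/(S(-178) + O) = (256192 + 114729)/(-18 + 344711) = 370921/344693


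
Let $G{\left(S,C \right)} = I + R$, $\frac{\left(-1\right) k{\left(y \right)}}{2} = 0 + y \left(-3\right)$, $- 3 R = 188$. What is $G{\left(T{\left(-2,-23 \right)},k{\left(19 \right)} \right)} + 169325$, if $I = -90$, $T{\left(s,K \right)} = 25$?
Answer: $\frac{507517}{3} \approx 1.6917 \cdot 10^{5}$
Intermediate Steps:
$R = - \frac{188}{3}$ ($R = \left(- \frac{1}{3}\right) 188 = - \frac{188}{3} \approx -62.667$)
$k{\left(y \right)} = 6 y$ ($k{\left(y \right)} = - 2 \left(0 + y \left(-3\right)\right) = - 2 \left(0 - 3 y\right) = - 2 \left(- 3 y\right) = 6 y$)
$G{\left(S,C \right)} = - \frac{458}{3}$ ($G{\left(S,C \right)} = -90 - \frac{188}{3} = - \frac{458}{3}$)
$G{\left(T{\left(-2,-23 \right)},k{\left(19 \right)} \right)} + 169325 = - \frac{458}{3} + 169325 = \frac{507517}{3}$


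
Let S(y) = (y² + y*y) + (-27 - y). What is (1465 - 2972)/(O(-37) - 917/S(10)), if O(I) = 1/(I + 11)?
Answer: 6386666/24005 ≈ 266.06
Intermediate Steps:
O(I) = 1/(11 + I)
S(y) = -27 - y + 2*y² (S(y) = (y² + y²) + (-27 - y) = 2*y² + (-27 - y) = -27 - y + 2*y²)
(1465 - 2972)/(O(-37) - 917/S(10)) = (1465 - 2972)/(1/(11 - 37) - 917/(-27 - 1*10 + 2*10²)) = -1507/(1/(-26) - 917/(-27 - 10 + 2*100)) = -1507/(-1/26 - 917/(-27 - 10 + 200)) = -1507/(-1/26 - 917/163) = -1507/(-24005/4238) = -1507*(-4238/24005) = 6386666/24005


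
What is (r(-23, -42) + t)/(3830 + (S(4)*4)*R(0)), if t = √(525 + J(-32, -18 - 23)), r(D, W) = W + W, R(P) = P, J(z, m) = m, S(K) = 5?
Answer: -31/1915 ≈ -0.016188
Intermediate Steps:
r(D, W) = 2*W
t = 22 (t = √(525 + (-18 - 23)) = √(525 - 41) = √484 = 22)
(r(-23, -42) + t)/(3830 + (S(4)*4)*R(0)) = (2*(-42) + 22)/(3830 + (5*4)*0) = (-84 + 22)/(3830 + 20*0) = -62/(3830 + 0) = -62/3830 = -62*1/3830 = -31/1915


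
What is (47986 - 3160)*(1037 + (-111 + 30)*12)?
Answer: 2913690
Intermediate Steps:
(47986 - 3160)*(1037 + (-111 + 30)*12) = 44826*(1037 - 81*12) = 44826*(1037 - 972) = 44826*65 = 2913690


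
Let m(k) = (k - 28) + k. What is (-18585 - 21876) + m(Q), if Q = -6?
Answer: -40501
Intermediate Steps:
m(k) = -28 + 2*k (m(k) = (-28 + k) + k = -28 + 2*k)
(-18585 - 21876) + m(Q) = (-18585 - 21876) + (-28 + 2*(-6)) = -40461 + (-28 - 12) = -40461 - 40 = -40501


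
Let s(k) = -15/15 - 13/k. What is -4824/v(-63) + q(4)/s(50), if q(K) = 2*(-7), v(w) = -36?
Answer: 1306/9 ≈ 145.11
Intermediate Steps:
s(k) = -1 - 13/k (s(k) = -15*1/15 - 13/k = -1 - 13/k)
q(K) = -14
-4824/v(-63) + q(4)/s(50) = -4824/(-36) - 14*50/(-13 - 1*50) = -4824*(-1/36) - 14*50/(-13 - 50) = 134 - 14/((1/50)*(-63)) = 134 - 14/(-63/50) = 134 - 14*(-50/63) = 134 + 100/9 = 1306/9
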